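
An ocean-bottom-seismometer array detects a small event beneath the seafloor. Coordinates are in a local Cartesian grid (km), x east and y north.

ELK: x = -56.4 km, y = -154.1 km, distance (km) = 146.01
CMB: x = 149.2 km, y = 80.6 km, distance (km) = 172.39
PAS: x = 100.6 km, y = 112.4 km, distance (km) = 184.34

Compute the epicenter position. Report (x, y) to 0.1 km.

x ≈ 61.3 km, y ≈ -67.7 km

Circle about each station: (x + 56.4)² + (y + 154.1)² = 146.01²; (x − 149.2)² + (y − 80.6)² = 172.39²; (x − 100.6)² + (y − 112.4)² = 184.34².
Subtracting the ELK equation from the CMB and PAS equations removes the quadratic terms:
411.2 x + 469.4 y = -6570.16
314.0 x + 533.0 y = -16835.97
Solving the 2×2 system: x ≈ 61.3, y ≈ -67.7 km.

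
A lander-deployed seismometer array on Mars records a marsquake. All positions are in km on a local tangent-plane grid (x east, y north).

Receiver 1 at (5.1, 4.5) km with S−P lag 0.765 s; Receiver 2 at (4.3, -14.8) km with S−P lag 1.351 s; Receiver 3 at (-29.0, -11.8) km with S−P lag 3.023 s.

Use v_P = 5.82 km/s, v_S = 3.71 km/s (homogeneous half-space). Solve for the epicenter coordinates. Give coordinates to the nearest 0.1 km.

x ≈ 0.2 km, y ≈ -1.6 km

Distance from S−P lag: d = Δt · v_P v_S / (v_P − v_S) = Δt · (5.82·3.71)/(5.82−3.71) ≈ 10.2333·Δt.
So d_Receiver 1 = 7.83, d_Receiver 2 = 13.83, d_Receiver 3 = 30.94 km.
Circle about each station: (x − 5.1)² + (y − 4.5)² = 7.83²; (x − 4.3)² + (y + 14.8)² = 13.83²; (x + 29.0)² + (y + 11.8)² = 30.94².
Subtracting the Receiver 1 equation from the Receiver 2 and Receiver 3 equations removes the quadratic terms:
-1.6 x − 38.6 y = 61.31
-68.2 x − 32.6 y = 38.01
Solving the 2×2 system: x ≈ 0.2, y ≈ -1.6 km.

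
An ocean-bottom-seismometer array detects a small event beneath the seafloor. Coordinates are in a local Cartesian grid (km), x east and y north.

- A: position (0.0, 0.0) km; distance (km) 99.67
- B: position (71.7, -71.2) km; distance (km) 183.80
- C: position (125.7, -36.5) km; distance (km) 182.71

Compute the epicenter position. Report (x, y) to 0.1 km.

x ≈ 3.8 km, y ≈ 99.6 km

Circle about each station: x² + y² = 99.67²; (x − 71.7)² + (y + 71.2)² = 183.80²; (x − 125.7)² + (y + 36.5)² = 182.71².
Subtracting pairs of circle equations eliminates x²+y² and gives linear equations (the radical axes):
143.4 x − 142.4 y = -13638.00
251.4 x − 73.0 y = -6316.10
Solving the 2×2 system: x ≈ 3.8, y ≈ 99.6 km.
Check against A (with the unrounded x, y): √(x²+y²) = 99.67 ≈ 99.67 km. ✓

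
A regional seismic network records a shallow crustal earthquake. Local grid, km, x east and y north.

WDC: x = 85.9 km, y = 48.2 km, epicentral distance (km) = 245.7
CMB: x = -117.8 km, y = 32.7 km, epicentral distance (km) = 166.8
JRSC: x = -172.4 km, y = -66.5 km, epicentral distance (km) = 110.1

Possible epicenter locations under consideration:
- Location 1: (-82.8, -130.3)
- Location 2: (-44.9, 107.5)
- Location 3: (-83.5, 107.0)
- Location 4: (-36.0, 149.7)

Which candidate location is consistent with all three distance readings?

Location 1

For each candidate, compare |candidate − station| to the reported distance:
Location 1: residuals WDC 0.1, CMB 0.1, JRSC 0.1 → max 0.1 km
Location 2: residuals WDC 102.1, CMB 62.4, JRSC 105.6 → max 105.6 km
Location 3: residuals WDC 66.4, CMB 85.0, JRSC 84.8 → max 85.0 km
Location 4: residuals WDC 87.1, CMB 24.0, JRSC 145.5 → max 145.5 km
Only Location 1 has all residuals ≈ 0.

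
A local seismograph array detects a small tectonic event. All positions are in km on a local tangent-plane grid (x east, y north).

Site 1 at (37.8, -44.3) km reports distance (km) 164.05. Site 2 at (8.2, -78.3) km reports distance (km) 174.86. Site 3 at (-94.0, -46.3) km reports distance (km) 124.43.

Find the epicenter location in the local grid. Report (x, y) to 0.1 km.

x ≈ -73.3 km, y ≈ 76.4 km

Circle about each station: (x − 37.8)² + (y + 44.3)² = 164.05²; (x − 8.2)² + (y + 78.3)² = 174.86²; (x + 94.0)² + (y + 46.3)² = 124.43².
Subtracting pairs of circle equations eliminates x²+y² and gives linear equations (the radical axes):
-59.2 x − 68.0 y = -856.82
-263.6 x − 4.0 y = 19017.94
Solving the 2×2 system: x ≈ -73.3, y ≈ 76.4 km.
Check against Site 1 (with the unrounded x, y): √((x − 37.8)²+(y + 44.3)²) = 164.07 ≈ 164.05 km. ✓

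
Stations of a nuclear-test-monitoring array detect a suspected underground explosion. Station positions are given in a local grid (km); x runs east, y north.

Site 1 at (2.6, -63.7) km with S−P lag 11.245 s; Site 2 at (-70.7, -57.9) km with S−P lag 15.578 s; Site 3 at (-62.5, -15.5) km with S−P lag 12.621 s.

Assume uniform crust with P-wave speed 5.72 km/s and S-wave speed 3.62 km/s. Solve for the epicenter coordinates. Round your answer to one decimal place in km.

Distance from S−P lag: d = Δt · v_P v_S / (v_P − v_S) = Δt · (5.72·3.62)/(5.72−3.62) ≈ 9.8602·Δt.
So d_Site 1 = 110.88, d_Site 2 = 153.60, d_Site 3 = 124.45 km.
Circle about each station: (x − 2.6)² + (y + 63.7)² = 110.88²; (x + 70.7)² + (y + 57.9)² = 153.60²; (x + 62.5)² + (y + 15.5)² = 124.45².
Subtracting the Site 1 equation from the Site 2 and Site 3 equations removes the quadratic terms:
-146.6 x + 11.6 y = -7012.14
-130.2 x + 96.4 y = -3111.38
Solving the 2×2 system: x ≈ 50.7, y ≈ 36.2 km.

50.7 km east, 36.2 km north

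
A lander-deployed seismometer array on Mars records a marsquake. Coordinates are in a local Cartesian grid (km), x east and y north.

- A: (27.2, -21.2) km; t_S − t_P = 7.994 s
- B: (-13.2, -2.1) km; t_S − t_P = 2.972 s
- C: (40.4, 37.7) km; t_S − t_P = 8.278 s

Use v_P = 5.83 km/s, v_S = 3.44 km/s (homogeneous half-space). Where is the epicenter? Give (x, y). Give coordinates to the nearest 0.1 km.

Distance from S−P lag: d = Δt · v_P v_S / (v_P − v_S) = Δt · (5.83·3.44)/(5.83−3.44) ≈ 8.3913·Δt.
So d_A = 67.08, d_B = 24.94, d_C = 69.46 km.
Circle about each station: (x − 27.2)² + (y + 21.2)² = 67.08²; (x + 13.2)² + (y + 2.1)² = 24.94²; (x − 40.4)² + (y − 37.7)² = 69.46².
Subtracting the A equation from the B and C equations removes the quadratic terms:
-80.8 x + 38.2 y = 2867.09
26.4 x + 117.8 y = 1539.20
Solving the 2×2 system: x ≈ -26.5, y ≈ 19.0 km.

x ≈ -26.5 km, y ≈ 19.0 km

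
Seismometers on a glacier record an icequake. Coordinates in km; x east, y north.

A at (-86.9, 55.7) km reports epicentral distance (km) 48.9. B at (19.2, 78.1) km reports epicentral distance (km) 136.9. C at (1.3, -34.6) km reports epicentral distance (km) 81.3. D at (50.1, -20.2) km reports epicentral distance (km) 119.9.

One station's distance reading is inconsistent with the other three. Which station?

B

Solve using three stations at a time. Using A, C, D (subtract circle equations pairwise → linear system) gives (x, y) ≈ (-65.4, 11.8).
Distances from that point to each station vs reported:
  A: calculated 48.9 vs reported 48.9 → residual 0.0 km
  B: calculated 107.5 vs reported 136.9 → residual 29.4 km
  C: calculated 81.3 vs reported 81.3 → residual 0.0 km
  D: calculated 119.9 vs reported 119.9 → residual 0.0 km
A, C, D are mutually consistent (residuals ≈ 0); B is off by 29.4 km.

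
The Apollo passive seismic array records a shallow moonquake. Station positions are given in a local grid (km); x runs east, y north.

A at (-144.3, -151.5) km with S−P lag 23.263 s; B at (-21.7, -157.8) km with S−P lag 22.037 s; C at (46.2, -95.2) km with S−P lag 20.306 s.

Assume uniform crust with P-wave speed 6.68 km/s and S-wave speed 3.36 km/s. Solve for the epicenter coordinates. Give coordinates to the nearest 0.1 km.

(-65.5, -15.4)

Distance from S−P lag: d = Δt · v_P v_S / (v_P − v_S) = Δt · (6.68·3.36)/(6.68−3.36) ≈ 6.7605·Δt.
So d_A = 157.27, d_B = 148.98, d_C = 137.28 km.
Circle about each station: (x + 144.3)² + (y + 151.5)² = 157.27²; (x + 21.7)² + (y + 157.8)² = 148.98²; (x − 46.2)² + (y + 95.2)² = 137.28².
Subtracting the A equation from the B and C equations removes the quadratic terms:
245.2 x − 12.6 y = -15864.20
381.0 x + 112.6 y = -26689.21
Solving the 2×2 system: x ≈ -65.5, y ≈ -15.4 km.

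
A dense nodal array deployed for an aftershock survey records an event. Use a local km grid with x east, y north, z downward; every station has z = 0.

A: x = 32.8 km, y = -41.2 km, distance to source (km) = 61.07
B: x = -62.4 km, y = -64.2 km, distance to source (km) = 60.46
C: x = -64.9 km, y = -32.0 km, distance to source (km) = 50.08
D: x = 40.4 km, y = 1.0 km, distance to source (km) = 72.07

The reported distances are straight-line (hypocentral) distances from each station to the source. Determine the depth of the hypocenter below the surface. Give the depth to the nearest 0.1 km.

Each station gives a sphere (x−x_i)² + (y−y_i)² + z² = d_i² (stations at z=0).
Subtracting the A sphere from B and C: z² cancels, leaving linear equations in x and y:
-190.4 x − 46.0 y = 5316.25
-195.4 x + 18.4 y = 3684.27
Solving: x ≈ -21.398, y ≈ -27.003 km (keep extra digits for the depth step; rounded: -21.4, -27.0).
Then from the A sphere: z² = 61.07² − (x − 32.8)² − (y + 41.2)² with x = -21.398, y = -27.003, so z ≈ 24.302 ≈ 24.3 km.

24.3 km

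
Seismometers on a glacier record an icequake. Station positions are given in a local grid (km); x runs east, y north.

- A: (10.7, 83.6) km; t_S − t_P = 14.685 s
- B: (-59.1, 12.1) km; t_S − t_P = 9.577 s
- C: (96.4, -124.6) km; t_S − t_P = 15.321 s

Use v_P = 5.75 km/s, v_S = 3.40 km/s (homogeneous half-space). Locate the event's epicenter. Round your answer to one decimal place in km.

Distance from S−P lag: d = Δt · v_P v_S / (v_P − v_S) = Δt · (5.75·3.40)/(5.75−3.40) ≈ 8.3191·Δt.
So d_A = 122.17, d_B = 79.67, d_C = 127.46 km.
Circle about each station: (x − 10.7)² + (y − 83.6)² = 122.17²; (x + 59.1)² + (y − 12.1)² = 79.67²; (x − 96.4)² + (y + 124.6)² = 127.46².
Subtracting pairs of circle equations eliminates x²+y² and gives linear equations (the radical axes):
-139.6 x − 143.0 y = 5113.97
171.4 x − 416.4 y = 16394.13
Solving the 2×2 system: x ≈ 2.6, y ≈ -38.3 km.
Check against A (with the unrounded x, y): √((x − 10.7)²+(y − 83.6)²) = 122.17 ≈ 122.17 km. ✓

2.6 km east, -38.3 km north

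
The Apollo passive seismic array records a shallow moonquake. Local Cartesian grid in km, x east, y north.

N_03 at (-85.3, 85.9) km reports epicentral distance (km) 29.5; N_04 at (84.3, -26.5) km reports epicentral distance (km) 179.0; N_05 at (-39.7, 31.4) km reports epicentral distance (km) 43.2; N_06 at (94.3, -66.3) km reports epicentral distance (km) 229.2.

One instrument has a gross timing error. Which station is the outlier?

Solve using three stations at a time. Using N_03, N_04, N_05 (subtract circle equations pairwise → linear system) gives (x, y) ≈ (-72.9, 59.0).
Distances from that point to each station vs reported:
  N_03: calculated 29.6 vs reported 29.5 → residual 0.1 km
  N_04: calculated 179.0 vs reported 179.0 → residual 0.0 km
  N_05: calculated 43.2 vs reported 43.2 → residual 0.0 km
  N_06: calculated 209.0 vs reported 229.2 → residual 20.2 km
N_03, N_04, N_05 are mutually consistent (residuals ≈ 0); N_06 is off by 20.2 km.

N_06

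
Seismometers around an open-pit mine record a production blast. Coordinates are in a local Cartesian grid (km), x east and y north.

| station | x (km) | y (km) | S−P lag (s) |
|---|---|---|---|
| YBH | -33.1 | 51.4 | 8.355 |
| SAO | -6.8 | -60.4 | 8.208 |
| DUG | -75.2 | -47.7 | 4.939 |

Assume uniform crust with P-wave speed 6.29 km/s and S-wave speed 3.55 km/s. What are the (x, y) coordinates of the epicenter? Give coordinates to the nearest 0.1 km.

Distance from S−P lag: d = Δt · v_P v_S / (v_P − v_S) = Δt · (6.29·3.55)/(6.29−3.55) ≈ 8.1495·Δt.
So d_YBH = 68.09, d_SAO = 66.89, d_DUG = 40.25 km.
Circle about each station: (x + 33.1)² + (y − 51.4)² = 68.09²; (x + 6.8)² + (y + 60.4)² = 66.89²; (x + 75.2)² + (y + 47.7)² = 40.25².
Subtracting the YBH equation from the SAO and DUG equations removes the quadratic terms:
52.6 x − 223.6 y = 118.81
-84.2 x − 198.2 y = 7208.95
Solving the 2×2 system: x ≈ -54.3, y ≈ -13.3 km.

x ≈ -54.3 km, y ≈ -13.3 km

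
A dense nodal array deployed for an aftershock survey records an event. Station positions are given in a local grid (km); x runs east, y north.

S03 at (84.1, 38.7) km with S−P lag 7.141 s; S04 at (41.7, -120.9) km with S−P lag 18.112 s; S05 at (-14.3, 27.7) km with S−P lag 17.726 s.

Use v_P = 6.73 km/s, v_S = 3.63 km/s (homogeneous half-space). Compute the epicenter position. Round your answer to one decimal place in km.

Distance from S−P lag: d = Δt · v_P v_S / (v_P − v_S) = Δt · (6.73·3.63)/(6.73−3.63) ≈ 7.8806·Δt.
So d_S03 = 56.28, d_S04 = 142.73, d_S05 = 139.69 km.
Circle about each station: (x − 84.1)² + (y − 38.7)² = 56.28²; (x − 41.7)² + (y + 120.9)² = 142.73²; (x + 14.3)² + (y − 27.7)² = 139.69².
Subtracting pairs of circle equations eliminates x²+y² and gives linear equations (the radical axes):
-84.8 x − 319.2 y = -9419.21
-196.8 x − 22.0 y = -23944.58
Solving the 2×2 system: x ≈ 122.0, y ≈ -2.9 km.

x ≈ 122.0 km, y ≈ -2.9 km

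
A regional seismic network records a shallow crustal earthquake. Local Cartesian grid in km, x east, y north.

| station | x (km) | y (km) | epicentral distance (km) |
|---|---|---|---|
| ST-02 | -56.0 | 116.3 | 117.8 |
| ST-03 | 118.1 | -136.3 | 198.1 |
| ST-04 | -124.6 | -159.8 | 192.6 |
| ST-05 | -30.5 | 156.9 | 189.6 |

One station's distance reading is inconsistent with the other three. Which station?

Solve using three stations at a time. Using ST-02, ST-03, ST-04 (subtract circle equations pairwise → linear system) gives (x, y) ≈ (-22.3, 3.4).
Distances from that point to each station vs reported:
  ST-02: calculated 117.8 vs reported 117.8 → residual 0.0 km
  ST-03: calculated 198.1 vs reported 198.1 → residual 0.0 km
  ST-04: calculated 192.6 vs reported 192.6 → residual 0.0 km
  ST-05: calculated 153.7 vs reported 189.6 → residual 35.9 km
ST-02, ST-03, ST-04 are mutually consistent (residuals ≈ 0); ST-05 is off by 35.9 km.

ST-05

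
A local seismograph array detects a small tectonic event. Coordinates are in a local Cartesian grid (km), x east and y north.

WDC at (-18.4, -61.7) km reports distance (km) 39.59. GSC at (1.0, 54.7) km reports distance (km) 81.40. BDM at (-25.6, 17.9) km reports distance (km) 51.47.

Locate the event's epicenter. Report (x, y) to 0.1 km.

Circle about each station: (x + 18.4)² + (y + 61.7)² = 39.59²; (x − 1.0)² + (y − 54.7)² = 81.40²; (x + 25.6)² + (y − 17.9)² = 51.47².
Subtracting the WDC equation from the GSC and BDM equations removes the quadratic terms:
38.8 x + 232.8 y = -6210.95
-14.4 x + 159.2 y = -4251.47
Solving the 2×2 system: x ≈ 0.1, y ≈ -26.7 km.

(0.1, -26.7)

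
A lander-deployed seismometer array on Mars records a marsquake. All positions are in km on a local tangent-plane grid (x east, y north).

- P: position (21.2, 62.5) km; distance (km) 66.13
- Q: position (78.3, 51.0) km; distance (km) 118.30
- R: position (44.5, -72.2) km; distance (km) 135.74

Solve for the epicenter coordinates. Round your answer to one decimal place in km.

Circle about each station: (x − 21.2)² + (y − 62.5)² = 66.13²; (x − 78.3)² + (y − 51.0)² = 118.30²; (x − 44.5)² + (y + 72.2)² = 135.74².
Subtracting the P equation from the Q and R equations removes the quadratic terms:
114.2 x − 23.0 y = -5245.51
46.6 x − 269.4 y = -11214.77
Solving the 2×2 system: x ≈ -38.9, y ≈ 34.9 km.
Check against P (with the unrounded x, y): √((x − 21.2)²+(y − 62.5)²) = 66.14 ≈ 66.13 km. ✓

-38.9 km east, 34.9 km north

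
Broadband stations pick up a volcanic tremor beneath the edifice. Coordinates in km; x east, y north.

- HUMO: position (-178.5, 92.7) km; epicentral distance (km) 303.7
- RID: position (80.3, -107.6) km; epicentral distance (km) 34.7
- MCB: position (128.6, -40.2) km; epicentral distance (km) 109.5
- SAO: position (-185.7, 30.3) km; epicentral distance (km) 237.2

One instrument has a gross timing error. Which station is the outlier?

Solve using three stations at a time. Using HUMO, RID, MCB (subtract circle equations pairwise → linear system) gives (x, y) ≈ (45.9, -112.0).
Distances from that point to each station vs reported:
  HUMO: calculated 303.7 vs reported 303.7 → residual 0.0 km
  RID: calculated 34.7 vs reported 34.7 → residual 0.0 km
  MCB: calculated 109.5 vs reported 109.5 → residual 0.0 km
  SAO: calculated 271.8 vs reported 237.2 → residual 34.6 km
HUMO, RID, MCB are mutually consistent (residuals ≈ 0); SAO is off by 34.6 km.

SAO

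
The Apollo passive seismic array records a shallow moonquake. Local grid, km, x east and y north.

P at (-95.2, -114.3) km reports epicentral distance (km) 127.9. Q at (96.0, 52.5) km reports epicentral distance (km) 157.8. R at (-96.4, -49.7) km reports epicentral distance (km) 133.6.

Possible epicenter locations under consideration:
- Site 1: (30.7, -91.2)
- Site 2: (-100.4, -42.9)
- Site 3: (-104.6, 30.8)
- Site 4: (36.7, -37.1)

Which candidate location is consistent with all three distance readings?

For each candidate, compare |candidate − station| to the reported distance:
Site 1: residuals P 0.1, Q 0.0, R 0.1 → max 0.1 km
Site 2: residuals P 56.3, Q 60.5, R 125.7 → max 125.7 km
Site 3: residuals P 17.5, Q 44.0, R 52.7 → max 52.7 km
Site 4: residuals P 24.9, Q 50.4, R 0.1 → max 50.4 km
Only Site 1 has all residuals ≈ 0.

Site 1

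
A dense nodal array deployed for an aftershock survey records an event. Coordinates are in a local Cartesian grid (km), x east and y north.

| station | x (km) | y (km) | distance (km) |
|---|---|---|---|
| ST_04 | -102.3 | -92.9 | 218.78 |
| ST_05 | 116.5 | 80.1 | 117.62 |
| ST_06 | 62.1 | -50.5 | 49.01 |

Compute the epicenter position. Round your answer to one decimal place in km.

x ≈ 109.3 km, y ≈ -37.3 km

Circle about each station: (x + 102.3)² + (y + 92.9)² = 218.78²; (x − 116.5)² + (y − 80.1)² = 117.62²; (x − 62.1)² + (y + 50.5)² = 49.01².
Subtracting the ST_04 equation from the ST_05 and ST_06 equations removes the quadratic terms:
437.6 x + 346.0 y = 34922.78
328.8 x + 84.8 y = 32773.67
Solving the 2×2 system: x ≈ 109.3, y ≈ -37.3 km.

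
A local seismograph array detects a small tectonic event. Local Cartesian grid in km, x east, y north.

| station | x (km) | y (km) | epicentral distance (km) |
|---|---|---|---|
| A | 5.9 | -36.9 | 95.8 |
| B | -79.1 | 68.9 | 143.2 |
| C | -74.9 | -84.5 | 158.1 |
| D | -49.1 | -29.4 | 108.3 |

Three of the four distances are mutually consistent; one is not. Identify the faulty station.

Solve using three stations at a time. Using B, C, D (subtract circle equations pairwise → linear system) gives (x, y) ≈ (51.4, 10.3).
Distances from that point to each station vs reported:
  A: calculated 65.6 vs reported 95.8 → residual 30.2 km
  B: calculated 143.0 vs reported 143.2 → residual 0.2 km
  C: calculated 157.9 vs reported 158.1 → residual 0.2 km
  D: calculated 108.1 vs reported 108.3 → residual 0.2 km
B, C, D are mutually consistent (residuals ≈ 0); A is off by 30.2 km.

A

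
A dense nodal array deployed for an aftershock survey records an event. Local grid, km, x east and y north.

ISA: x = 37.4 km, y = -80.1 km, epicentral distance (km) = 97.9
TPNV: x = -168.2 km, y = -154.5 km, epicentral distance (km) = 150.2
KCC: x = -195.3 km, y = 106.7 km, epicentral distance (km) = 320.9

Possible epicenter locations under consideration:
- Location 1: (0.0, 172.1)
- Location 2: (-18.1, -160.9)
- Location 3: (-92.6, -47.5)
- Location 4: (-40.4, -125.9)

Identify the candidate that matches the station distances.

Location 2

For each candidate, compare |candidate − station| to the reported distance:
Location 1: residuals ISA 157.1, TPNV 217.2, KCC 114.9 → max 217.2 km
Location 2: residuals ISA 0.1, TPNV 0.0, KCC 0.1 → max 0.1 km
Location 3: residuals ISA 36.1, TPNV 19.2, KCC 135.6 → max 135.6 km
Location 4: residuals ISA 7.6, TPNV 19.2, KCC 41.4 → max 41.4 km
Only Location 2 has all residuals ≈ 0.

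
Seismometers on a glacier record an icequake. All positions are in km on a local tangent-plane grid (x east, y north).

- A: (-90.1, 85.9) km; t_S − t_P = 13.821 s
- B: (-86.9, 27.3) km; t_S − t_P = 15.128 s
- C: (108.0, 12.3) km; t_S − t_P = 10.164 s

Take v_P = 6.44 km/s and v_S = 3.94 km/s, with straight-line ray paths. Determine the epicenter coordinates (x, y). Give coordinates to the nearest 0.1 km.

x ≈ 49.7 km, y ≈ 97.4 km

Distance from S−P lag: d = Δt · v_P v_S / (v_P − v_S) = Δt · (6.44·3.94)/(6.44−3.94) ≈ 10.1494·Δt.
So d_A = 140.28, d_B = 153.54, d_C = 103.16 km.
Circle about each station: (x + 90.1)² + (y − 85.9)² = 140.28²; (x + 86.9)² + (y − 27.3)² = 153.54²; (x − 108.0)² + (y − 12.3)² = 103.16².
Subtracting the A equation from the B and C equations removes the quadratic terms:
6.4 x − 117.2 y = -11095.97
396.2 x − 147.2 y = 5354.96
Solving the 2×2 system: x ≈ 49.7, y ≈ 97.4 km.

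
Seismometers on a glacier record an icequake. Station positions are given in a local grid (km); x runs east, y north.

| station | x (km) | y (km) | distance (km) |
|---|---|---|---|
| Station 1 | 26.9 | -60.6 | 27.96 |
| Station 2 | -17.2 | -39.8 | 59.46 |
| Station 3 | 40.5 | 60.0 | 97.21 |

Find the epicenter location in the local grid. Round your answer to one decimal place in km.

Circle about each station: (x − 26.9)² + (y + 60.6)² = 27.96²; (x + 17.2)² + (y + 39.8)² = 59.46²; (x − 40.5)² + (y − 60.0)² = 97.21².
Subtracting the Station 1 equation from the Station 2 and Station 3 equations removes the quadratic terms:
-88.2 x + 41.6 y = -5269.82
27.2 x + 241.2 y = -7823.74
Solving the 2×2 system: x ≈ 42.2, y ≈ -37.2 km.

x ≈ 42.2 km, y ≈ -37.2 km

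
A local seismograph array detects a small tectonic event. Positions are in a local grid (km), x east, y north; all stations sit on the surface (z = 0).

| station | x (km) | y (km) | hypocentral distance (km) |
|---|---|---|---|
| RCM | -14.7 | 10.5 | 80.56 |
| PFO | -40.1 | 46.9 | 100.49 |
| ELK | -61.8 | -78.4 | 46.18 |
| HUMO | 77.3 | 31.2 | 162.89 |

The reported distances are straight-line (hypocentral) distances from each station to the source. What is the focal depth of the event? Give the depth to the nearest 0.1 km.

z ≈ 32.4 km

Each station gives a sphere (x−x_i)² + (y−y_i)² + z² = d_i² (stations at z=0).
Subtracting the RCM sphere from PFO and ELK: z² cancels, leaving linear equations in x and y:
-50.8 x + 72.8 y = -127.05
-94.2 x − 177.8 y = 13996.78
Solving: x ≈ -62.705, y ≈ -45.501 km (keep extra digits for the depth step; rounded: -62.7, -45.5).
Then from the RCM sphere: z² = 80.56² − (x + 14.7)² − (y − 10.5)² with x = -62.705, y = -45.501, so z ≈ 32.393 ≈ 32.4 km.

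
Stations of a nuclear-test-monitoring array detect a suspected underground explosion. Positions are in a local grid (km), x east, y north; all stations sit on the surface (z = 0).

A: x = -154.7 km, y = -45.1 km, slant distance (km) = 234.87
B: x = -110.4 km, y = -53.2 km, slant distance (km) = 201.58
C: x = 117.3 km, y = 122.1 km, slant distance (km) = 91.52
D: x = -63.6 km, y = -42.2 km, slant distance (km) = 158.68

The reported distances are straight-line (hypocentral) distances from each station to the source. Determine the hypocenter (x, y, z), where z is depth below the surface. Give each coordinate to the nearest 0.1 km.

Each station gives a sphere (x−x_i)² + (y−y_i)² + z² = d_i² (stations at z=0).
Subtracting the A sphere from B and C: z² cancels, leaving linear equations in x and y:
88.6 x − 16.2 y = 3581.72
544.0 x + 334.4 y = 49489.61
Solving: x ≈ 52.014, y ≈ 63.379 km (keep extra digits for the depth step; rounded: 52.0, 63.4).
Then from the A sphere: z² = 234.87² − (x + 154.7)² − (y + 45.1)² with x = 52.014, y = 63.379, so z ≈ 25.798 ≈ 25.8 km.

(52.0, 63.4, 25.8)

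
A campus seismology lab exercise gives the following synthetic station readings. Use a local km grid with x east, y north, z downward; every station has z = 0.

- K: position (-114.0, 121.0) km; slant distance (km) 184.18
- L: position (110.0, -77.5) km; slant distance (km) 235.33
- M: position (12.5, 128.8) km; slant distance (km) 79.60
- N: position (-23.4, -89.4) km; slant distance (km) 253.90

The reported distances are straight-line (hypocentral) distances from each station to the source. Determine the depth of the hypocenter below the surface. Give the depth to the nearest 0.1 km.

z ≈ 64.4 km

Each station gives a sphere (x−x_i)² + (y−y_i)² + z² = d_i² (stations at z=0).
Subtracting the K sphere from L and M: z² cancels, leaving linear equations in x and y:
448.0 x − 397.0 y = -30988.69
253.0 x + 15.6 y = 16694.80
Solving: x ≈ 57.195, y ≈ 142.599 km (keep extra digits for the depth step; rounded: 57.2, 142.6).
Then from the K sphere: z² = 184.18² − (x + 114.0)² − (y − 121.0)² with x = 57.195, y = 142.599, so z ≈ 64.405 ≈ 64.4 km.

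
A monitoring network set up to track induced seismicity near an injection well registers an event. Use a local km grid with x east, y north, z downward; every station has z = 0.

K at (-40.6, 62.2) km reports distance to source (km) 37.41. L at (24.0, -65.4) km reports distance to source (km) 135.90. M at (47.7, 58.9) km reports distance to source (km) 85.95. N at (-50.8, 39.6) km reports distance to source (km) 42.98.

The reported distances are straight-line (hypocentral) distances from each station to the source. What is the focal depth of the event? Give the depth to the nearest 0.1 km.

Each station gives a sphere (x−x_i)² + (y−y_i)² + z² = d_i² (stations at z=0).
Subtracting the K sphere from L and M: z² cancels, leaving linear equations in x and y:
129.2 x − 255.2 y = -17733.34
176.6 x − 6.6 y = -5760.59
Solving: x ≈ -30.601, y ≈ 53.995 km (keep extra digits for the depth step; rounded: -30.6, 54.0).
Then from the K sphere: z² = 37.41² − (x + 40.6)² − (y − 62.2)² with x = -30.601, y = 53.995, so z ≈ 35.103 ≈ 35.1 km.

depth ≈ 35.1 km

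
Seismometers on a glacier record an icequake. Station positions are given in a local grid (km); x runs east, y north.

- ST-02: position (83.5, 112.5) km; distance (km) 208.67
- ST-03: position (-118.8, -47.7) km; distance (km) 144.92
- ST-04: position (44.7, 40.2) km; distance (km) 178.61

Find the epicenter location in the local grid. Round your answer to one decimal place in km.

x ≈ -124.6 km, y ≈ 97.1 km

Circle about each station: (x − 83.5)² + (y − 112.5)² = 208.67²; (x + 118.8)² + (y + 47.7)² = 144.92²; (x − 44.7)² + (y − 40.2)² = 178.61².
Subtracting the ST-02 equation from the ST-03 and ST-04 equations removes the quadratic terms:
-404.6 x − 320.4 y = 19301.59
-77.6 x − 144.6 y = -4372.73
Solving the 2×2 system: x ≈ -124.6, y ≈ 97.1 km.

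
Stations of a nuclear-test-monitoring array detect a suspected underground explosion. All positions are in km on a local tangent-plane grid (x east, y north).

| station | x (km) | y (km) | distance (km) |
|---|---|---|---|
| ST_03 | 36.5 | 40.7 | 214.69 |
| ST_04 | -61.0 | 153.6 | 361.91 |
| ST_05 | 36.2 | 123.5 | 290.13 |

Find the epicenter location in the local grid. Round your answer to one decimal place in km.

Circle about each station: (x − 36.5)² + (y − 40.7)² = 214.69²; (x + 61.0)² + (y − 153.6)² = 361.91²; (x − 36.2)² + (y − 123.5)² = 290.13².
Subtracting the ST_03 equation from the ST_04 and ST_05 equations removes the quadratic terms:
-195.0 x + 225.8 y = -60561.83
-0.6 x + 165.6 y = -24509.67
Solving the 2×2 system: x ≈ 139.8, y ≈ -147.5 km.

(139.8, -147.5)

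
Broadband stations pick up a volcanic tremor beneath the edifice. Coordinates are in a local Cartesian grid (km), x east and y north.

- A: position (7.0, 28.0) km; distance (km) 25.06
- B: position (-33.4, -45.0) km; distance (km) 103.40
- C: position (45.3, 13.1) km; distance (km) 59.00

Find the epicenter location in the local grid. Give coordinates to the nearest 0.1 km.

(1.3, 52.4)

Circle about each station: (x − 7.0)² + (y − 28.0)² = 25.06²; (x + 33.4)² + (y + 45.0)² = 103.40²; (x − 45.3)² + (y − 13.1)² = 59.00².
Subtracting the A equation from the B and C equations removes the quadratic terms:
-80.8 x − 146.0 y = -7756.00
76.6 x − 29.8 y = -1462.30
Solving the 2×2 system: x ≈ 1.3, y ≈ 52.4 km.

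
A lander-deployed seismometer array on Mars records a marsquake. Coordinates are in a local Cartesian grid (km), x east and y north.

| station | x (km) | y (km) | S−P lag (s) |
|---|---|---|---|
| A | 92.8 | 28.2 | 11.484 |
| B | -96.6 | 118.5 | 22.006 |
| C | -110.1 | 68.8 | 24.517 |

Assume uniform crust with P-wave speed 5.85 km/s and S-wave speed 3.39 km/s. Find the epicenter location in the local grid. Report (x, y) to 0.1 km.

Distance from S−P lag: d = Δt · v_P v_S / (v_P − v_S) = Δt · (5.85·3.39)/(5.85−3.39) ≈ 8.0616·Δt.
So d_A = 92.58, d_B = 177.40, d_C = 197.65 km.
Circle about each station: (x − 92.8)² + (y − 28.2)² = 92.58²; (x + 96.6)² + (y − 118.5)² = 177.40²; (x + 110.1)² + (y − 68.8)² = 197.65².
Subtracting the A equation from the B and C equations removes the quadratic terms:
-378.8 x + 180.6 y = -8932.97
-405.8 x + 81.2 y = -23046.10
Solving the 2×2 system: x ≈ 80.8, y ≈ 120.0 km.

(80.8, 120.0)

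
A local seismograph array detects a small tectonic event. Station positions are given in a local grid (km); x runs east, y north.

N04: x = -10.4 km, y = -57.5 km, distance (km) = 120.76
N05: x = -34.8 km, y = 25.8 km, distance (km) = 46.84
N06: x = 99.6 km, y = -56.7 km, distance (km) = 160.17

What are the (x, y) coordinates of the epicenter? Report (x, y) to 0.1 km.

(-6.6, 63.2)

Circle about each station: (x + 10.4)² + (y + 57.5)² = 120.76²; (x + 34.8)² + (y − 25.8)² = 46.84²; (x − 99.6)² + (y + 56.7)² = 160.17².
Subtracting the N04 equation from the N05 and N06 equations removes the quadratic terms:
-48.8 x + 166.6 y = 10851.26
220.0 x + 1.6 y = -1350.81
Solving the 2×2 system: x ≈ -6.6, y ≈ 63.2 km.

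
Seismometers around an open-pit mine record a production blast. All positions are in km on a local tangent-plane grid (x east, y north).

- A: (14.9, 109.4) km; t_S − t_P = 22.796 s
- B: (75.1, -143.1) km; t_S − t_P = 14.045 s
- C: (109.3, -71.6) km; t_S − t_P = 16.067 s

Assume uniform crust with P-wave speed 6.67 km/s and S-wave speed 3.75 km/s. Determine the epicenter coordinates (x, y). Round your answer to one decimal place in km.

(-28.0, -81.1)

Distance from S−P lag: d = Δt · v_P v_S / (v_P − v_S) = Δt · (6.67·3.75)/(6.67−3.75) ≈ 8.5659·Δt.
So d_A = 195.27, d_B = 120.31, d_C = 137.63 km.
Circle about each station: (x − 14.9)² + (y − 109.4)² = 195.27²; (x − 75.1)² + (y + 143.1)² = 120.31²; (x − 109.3)² + (y + 71.6)² = 137.63².
Subtracting the A equation from the B and C equations removes the quadratic terms:
120.4 x − 505.0 y = 37583.13
188.8 x − 362.0 y = 24071.04
Solving the 2×2 system: x ≈ -28.0, y ≈ -81.1 km.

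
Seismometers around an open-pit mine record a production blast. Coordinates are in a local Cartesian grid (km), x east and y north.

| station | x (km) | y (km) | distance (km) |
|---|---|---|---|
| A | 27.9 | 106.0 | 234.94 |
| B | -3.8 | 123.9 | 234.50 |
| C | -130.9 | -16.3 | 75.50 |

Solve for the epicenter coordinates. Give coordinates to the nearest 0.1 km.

Circle about each station: (x − 27.9)² + (y − 106.0)² = 234.94²; (x + 3.8)² + (y − 123.9)² = 234.50²; (x + 130.9)² + (y + 16.3)² = 75.50².
Subtracting the A equation from the B and C equations removes the quadratic terms:
-63.4 x + 35.8 y = 3557.79
-317.6 x − 244.6 y = 54882.64
Solving the 2×2 system: x ≈ -105.5, y ≈ -87.4 km.

x ≈ -105.5 km, y ≈ -87.4 km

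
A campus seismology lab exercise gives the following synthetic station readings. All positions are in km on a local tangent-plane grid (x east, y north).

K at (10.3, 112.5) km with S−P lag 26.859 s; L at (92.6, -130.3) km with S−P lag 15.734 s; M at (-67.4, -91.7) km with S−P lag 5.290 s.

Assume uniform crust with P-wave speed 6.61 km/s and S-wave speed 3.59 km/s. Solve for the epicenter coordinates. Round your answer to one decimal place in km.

(-26.0, -95.4)

Distance from S−P lag: d = Δt · v_P v_S / (v_P − v_S) = Δt · (6.61·3.59)/(6.61−3.59) ≈ 7.8576·Δt.
So d_K = 211.05, d_L = 123.63, d_M = 41.57 km.
Circle about each station: (x − 10.3)² + (y − 112.5)² = 211.05²; (x − 92.6)² + (y + 130.3)² = 123.63²; (x + 67.4)² + (y + 91.7)² = 41.57².
Subtracting the K equation from the L and M equations removes the quadratic terms:
164.6 x − 485.6 y = 42048.24
-155.4 x − 408.4 y = 43003.35
Solving the 2×2 system: x ≈ -26.0, y ≈ -95.4 km.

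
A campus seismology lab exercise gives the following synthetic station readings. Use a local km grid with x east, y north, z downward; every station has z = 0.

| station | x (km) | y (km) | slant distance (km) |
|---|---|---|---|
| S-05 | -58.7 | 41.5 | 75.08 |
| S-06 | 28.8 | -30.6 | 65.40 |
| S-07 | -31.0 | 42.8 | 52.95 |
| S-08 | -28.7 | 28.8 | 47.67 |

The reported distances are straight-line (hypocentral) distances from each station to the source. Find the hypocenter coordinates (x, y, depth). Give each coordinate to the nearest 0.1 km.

(7.2, 22.9, 30.8)

Each station gives a sphere (x−x_i)² + (y−y_i)² + z² = d_i² (stations at z=0).
Subtracting the S-05 sphere from S-06 and S-07: z² cancels, leaving linear equations in x and y:
175.0 x − 144.2 y = -2042.29
55.4 x + 2.6 y = 458.20
Solving: x ≈ 7.196, y ≈ 22.896 km (keep extra digits for the depth step; rounded: 7.2, 22.9).
Then from the S-05 sphere: z² = 75.08² − (x + 58.7)² − (y − 41.5)² with x = 7.196, y = 22.896, so z ≈ 30.800 ≈ 30.8 km.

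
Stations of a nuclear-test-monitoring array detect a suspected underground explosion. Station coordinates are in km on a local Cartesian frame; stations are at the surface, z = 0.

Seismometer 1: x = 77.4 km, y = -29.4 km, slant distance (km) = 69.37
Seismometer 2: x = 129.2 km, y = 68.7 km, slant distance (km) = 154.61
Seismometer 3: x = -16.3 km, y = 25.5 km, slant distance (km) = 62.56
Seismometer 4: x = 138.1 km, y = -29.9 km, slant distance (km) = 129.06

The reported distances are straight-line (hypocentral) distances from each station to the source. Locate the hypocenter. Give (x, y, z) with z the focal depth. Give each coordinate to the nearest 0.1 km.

x ≈ 10.2 km, y ≈ -28.5 km, depth ≈ 17.2 km

Each station gives a sphere (x−x_i)² + (y−y_i)² + z² = d_i² (stations at z=0).
Subtracting the Seismometer 1 sphere from Seismometer 2 and Seismometer 3: z² cancels, leaving linear equations in x and y:
103.6 x + 196.2 y = -4534.85
-187.4 x + 109.8 y = -5040.74
Solving: x ≈ 10.200, y ≈ -28.499 km (keep extra digits for the depth step; rounded: 10.2, -28.5).
Then from the Seismometer 1 sphere: z² = 69.37² − (x − 77.4)² − (y + 29.4)² with x = 10.200, y = -28.499, so z ≈ 17.191 ≈ 17.2 km.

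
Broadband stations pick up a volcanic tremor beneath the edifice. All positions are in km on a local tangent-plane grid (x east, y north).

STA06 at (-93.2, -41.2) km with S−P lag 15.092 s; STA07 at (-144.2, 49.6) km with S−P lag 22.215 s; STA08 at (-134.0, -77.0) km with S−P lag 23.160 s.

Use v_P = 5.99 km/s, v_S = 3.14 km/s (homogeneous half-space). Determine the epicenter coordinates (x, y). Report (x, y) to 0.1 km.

Distance from S−P lag: d = Δt · v_P v_S / (v_P − v_S) = Δt · (5.99·3.14)/(5.99−3.14) ≈ 6.5995·Δt.
So d_STA06 = 99.60, d_STA07 = 146.61, d_STA08 = 152.84 km.
Circle about each station: (x + 93.2)² + (y + 41.2)² = 99.60²; (x + 144.2)² + (y − 49.6)² = 146.61²; (x + 134.0)² + (y + 77.0)² = 152.84².
Subtracting pairs of circle equations eliminates x²+y² and gives linear equations (the radical axes):
-102.0 x + 181.6 y = 1295.79
-81.6 x − 71.6 y = 61.41
Solving the 2×2 system: x ≈ -4.7, y ≈ 4.5 km.

-4.7 km east, 4.5 km north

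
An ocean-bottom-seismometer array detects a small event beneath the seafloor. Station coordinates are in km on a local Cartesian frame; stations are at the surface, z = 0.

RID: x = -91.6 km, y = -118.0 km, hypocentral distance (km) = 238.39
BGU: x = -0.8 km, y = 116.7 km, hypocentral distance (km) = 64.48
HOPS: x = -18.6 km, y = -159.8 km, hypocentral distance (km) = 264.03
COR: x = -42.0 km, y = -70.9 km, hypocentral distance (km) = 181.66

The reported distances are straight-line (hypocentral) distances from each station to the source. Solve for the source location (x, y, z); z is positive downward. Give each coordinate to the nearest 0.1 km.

(-8.3, 96.9, 60.9)

Each station gives a sphere (x−x_i)² + (y−y_i)² + z² = d_i² (stations at z=0).
Subtracting the RID sphere from BGU and HOPS: z² cancels, leaving linear equations in x and y:
181.6 x + 469.4 y = 43977.09
146.0 x − 83.6 y = -9314.61
Solving: x ≈ -8.312, y ≈ 96.903 km (keep extra digits for the depth step; rounded: -8.3, 96.9).
Then from the RID sphere: z² = 238.39² − (x + 91.6)² − (y + 118.0)² with x = -8.312, y = 96.903, so z ≈ 60.907 ≈ 60.9 km.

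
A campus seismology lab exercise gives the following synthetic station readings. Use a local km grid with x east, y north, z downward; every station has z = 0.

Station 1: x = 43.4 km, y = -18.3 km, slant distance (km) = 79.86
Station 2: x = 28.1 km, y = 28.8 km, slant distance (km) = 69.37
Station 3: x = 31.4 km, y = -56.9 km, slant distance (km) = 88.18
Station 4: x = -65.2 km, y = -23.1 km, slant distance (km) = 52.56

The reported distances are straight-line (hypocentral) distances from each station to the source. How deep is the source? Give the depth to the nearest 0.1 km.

Each station gives a sphere (x−x_i)² + (y−y_i)² + z² = d_i² (stations at z=0).
Subtracting the Station 1 sphere from Station 2 and Station 3: z² cancels, leaving linear equations in x and y:
-30.6 x + 94.2 y = 966.02
-24.0 x − 77.2 y = 607.03
Solving: x ≈ -28.500, y ≈ 0.997 km (keep extra digits for the depth step; rounded: -28.5, 1.0).
Then from the Station 1 sphere: z² = 79.86² − (x − 43.4)² − (y + 18.3)² with x = -28.500, y = 0.997, so z ≈ 28.907 ≈ 28.9 km.

depth ≈ 28.9 km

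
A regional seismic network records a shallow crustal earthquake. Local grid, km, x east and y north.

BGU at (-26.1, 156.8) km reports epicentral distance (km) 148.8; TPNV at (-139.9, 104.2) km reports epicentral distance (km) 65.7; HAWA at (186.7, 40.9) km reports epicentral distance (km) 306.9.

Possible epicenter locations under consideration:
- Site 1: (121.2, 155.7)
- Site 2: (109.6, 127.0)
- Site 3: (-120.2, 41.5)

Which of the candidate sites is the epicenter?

Site 3

For each candidate, compare |candidate − station| to the reported distance:
Site 1: residuals BGU 1.5, TPNV 200.4, HAWA 174.7 → max 200.4 km
Site 2: residuals BGU 9.9, TPNV 184.8, HAWA 191.3 → max 191.3 km
Site 3: residuals BGU 0.0, TPNV 0.0, HAWA 0.0 → max 0.0 km
Only Site 3 has all residuals ≈ 0.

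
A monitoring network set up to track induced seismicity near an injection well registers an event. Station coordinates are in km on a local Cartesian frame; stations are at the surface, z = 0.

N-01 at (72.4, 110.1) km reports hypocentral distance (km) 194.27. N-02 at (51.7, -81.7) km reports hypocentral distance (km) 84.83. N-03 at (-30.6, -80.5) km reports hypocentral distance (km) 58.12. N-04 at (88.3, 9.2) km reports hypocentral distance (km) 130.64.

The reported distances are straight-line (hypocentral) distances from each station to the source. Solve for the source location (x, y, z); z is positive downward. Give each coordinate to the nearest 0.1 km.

Each station gives a sphere (x−x_i)² + (y−y_i)² + z² = d_i² (stations at z=0).
Subtracting the N-01 sphere from N-02 and N-03: z² cancels, leaving linear equations in x and y:
-41.4 x − 383.6 y = 22528.71
-206.0 x − 381.2 y = 24415.74
Solving: x ≈ -12.301, y ≈ -57.402 km (keep extra digits for the depth step; rounded: -12.3, -57.4).
Then from the N-01 sphere: z² = 194.27² − (x − 72.4)² − (y − 110.1)² with x = -12.301, y = -57.402, so z ≈ 50.096 ≈ 50.1 km.

(-12.3, -57.4, 50.1)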